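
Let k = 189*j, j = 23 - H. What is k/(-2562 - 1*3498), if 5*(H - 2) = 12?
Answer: -5859/10100 ≈ -0.58010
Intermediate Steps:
H = 22/5 (H = 2 + (⅕)*12 = 2 + 12/5 = 22/5 ≈ 4.4000)
j = 93/5 (j = 23 - 1*22/5 = 23 - 22/5 = 93/5 ≈ 18.600)
k = 17577/5 (k = 189*(93/5) = 17577/5 ≈ 3515.4)
k/(-2562 - 1*3498) = 17577/(5*(-2562 - 1*3498)) = 17577/(5*(-2562 - 3498)) = (17577/5)/(-6060) = (17577/5)*(-1/6060) = -5859/10100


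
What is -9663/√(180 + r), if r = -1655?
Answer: 9663*I*√59/295 ≈ 251.6*I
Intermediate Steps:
-9663/√(180 + r) = -9663/√(180 - 1655) = -9663*(-I*√59/295) = -(-9663)*I*√59/295 = 9663*I*√59/295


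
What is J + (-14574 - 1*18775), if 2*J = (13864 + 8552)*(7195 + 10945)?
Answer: 203279771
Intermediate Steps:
J = 203313120 (J = ((13864 + 8552)*(7195 + 10945))/2 = (22416*18140)/2 = (½)*406626240 = 203313120)
J + (-14574 - 1*18775) = 203313120 + (-14574 - 1*18775) = 203313120 + (-14574 - 18775) = 203313120 - 33349 = 203279771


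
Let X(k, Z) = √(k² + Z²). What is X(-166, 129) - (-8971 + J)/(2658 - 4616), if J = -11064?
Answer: -20035/1958 + √44197 ≈ 200.00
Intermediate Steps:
X(k, Z) = √(Z² + k²)
X(-166, 129) - (-8971 + J)/(2658 - 4616) = √(129² + (-166)²) - (-8971 - 11064)/(2658 - 4616) = √(16641 + 27556) - (-20035)/(-1958) = √44197 - (-20035)*(-1)/1958 = √44197 - 1*20035/1958 = √44197 - 20035/1958 = -20035/1958 + √44197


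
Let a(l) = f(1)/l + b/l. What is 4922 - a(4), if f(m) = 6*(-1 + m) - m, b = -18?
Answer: 19707/4 ≈ 4926.8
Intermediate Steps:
f(m) = -6 + 5*m (f(m) = (-6 + 6*m) - m = -6 + 5*m)
a(l) = -19/l (a(l) = (-6 + 5*1)/l - 18/l = (-6 + 5)/l - 18/l = -1/l - 18/l = -19/l)
4922 - a(4) = 4922 - (-19)/4 = 4922 - 1*(-19/4) = 4922 + 19/4 = 19707/4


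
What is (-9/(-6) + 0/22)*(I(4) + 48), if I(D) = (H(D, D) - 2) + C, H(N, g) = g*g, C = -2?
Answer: 90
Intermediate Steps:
H(N, g) = g²
I(D) = -4 + D² (I(D) = (D² - 2) - 2 = (-2 + D²) - 2 = -4 + D²)
(-9/(-6) + 0/22)*(I(4) + 48) = (-9/(-6) + 0/22)*((-4 + 4²) + 48) = (-9*(-⅙) + 0*(1/22))*((-4 + 16) + 48) = (3/2 + 0)*(12 + 48) = (3/2)*60 = 90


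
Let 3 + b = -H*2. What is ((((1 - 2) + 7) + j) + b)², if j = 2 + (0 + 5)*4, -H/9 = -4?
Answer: 2209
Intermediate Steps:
H = 36 (H = -9*(-4) = 36)
j = 22 (j = 2 + 5*4 = 2 + 20 = 22)
b = -75 (b = -3 - 1*36*2 = -3 - 36*2 = -3 - 72 = -75)
((((1 - 2) + 7) + j) + b)² = ((((1 - 2) + 7) + 22) - 75)² = (((-1 + 7) + 22) - 75)² = ((6 + 22) - 75)² = (28 - 75)² = (-47)² = 2209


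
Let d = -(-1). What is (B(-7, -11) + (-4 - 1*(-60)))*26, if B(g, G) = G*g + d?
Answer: 3484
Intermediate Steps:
d = 1 (d = -1*(-1) = 1)
B(g, G) = 1 + G*g (B(g, G) = G*g + 1 = 1 + G*g)
(B(-7, -11) + (-4 - 1*(-60)))*26 = ((1 - 11*(-7)) + (-4 - 1*(-60)))*26 = ((1 + 77) + (-4 + 60))*26 = (78 + 56)*26 = 134*26 = 3484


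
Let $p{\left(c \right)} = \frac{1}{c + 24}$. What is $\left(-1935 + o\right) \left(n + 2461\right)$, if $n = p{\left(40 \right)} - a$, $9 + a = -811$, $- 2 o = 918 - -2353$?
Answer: $- \frac{1499502885}{128} \approx -1.1715 \cdot 10^{7}$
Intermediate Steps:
$o = - \frac{3271}{2}$ ($o = - \frac{918 - -2353}{2} = - \frac{918 + 2353}{2} = \left(- \frac{1}{2}\right) 3271 = - \frac{3271}{2} \approx -1635.5$)
$a = -820$ ($a = -9 - 811 = -820$)
$p{\left(c \right)} = \frac{1}{24 + c}$
$n = \frac{52481}{64}$ ($n = \frac{1}{24 + 40} - -820 = \frac{1}{64} + 820 = \frac{52481}{64} \approx 820.02$)
$\left(-1935 + o\right) \left(n + 2461\right) = \left(-1935 - \frac{3271}{2}\right) \left(\frac{52481}{64} + 2461\right) = \left(- \frac{7141}{2}\right) \frac{209985}{64} = - \frac{1499502885}{128}$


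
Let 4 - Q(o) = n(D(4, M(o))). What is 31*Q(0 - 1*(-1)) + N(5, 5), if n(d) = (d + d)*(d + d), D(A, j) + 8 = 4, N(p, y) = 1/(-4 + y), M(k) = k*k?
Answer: -1859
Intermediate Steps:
M(k) = k²
D(A, j) = -4 (D(A, j) = -8 + 4 = -4)
n(d) = 4*d² (n(d) = (2*d)*(2*d) = 4*d²)
Q(o) = -60 (Q(o) = 4 - 4*(-4)² = 4 - 4*16 = 4 - 1*64 = 4 - 64 = -60)
31*Q(0 - 1*(-1)) + N(5, 5) = 31*(-60) + 1/(-4 + 5) = -1860 + 1/1 = -1860 + 1 = -1859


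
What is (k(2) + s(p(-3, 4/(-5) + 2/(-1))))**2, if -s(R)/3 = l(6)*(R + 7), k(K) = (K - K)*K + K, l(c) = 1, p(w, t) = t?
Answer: 2809/25 ≈ 112.36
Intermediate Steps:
k(K) = K (k(K) = 0*K + K = 0 + K = K)
s(R) = -21 - 3*R (s(R) = -3*(R + 7) = -3*(7 + R) = -21 - 3*R)
(k(2) + s(p(-3, 4/(-5) + 2/(-1))))**2 = (2 + (-21 - 3*(4/(-5) + 2/(-1))))**2 = (2 + (-21 - 3*(4*(-1/5) + 2*(-1))))**2 = (2 + (-21 - 3*(-4/5 - 2)))**2 = (2 + (-21 - 3*(-14/5)))**2 = (2 + (-21 + 42/5))**2 = (2 - 63/5)**2 = (-53/5)**2 = 2809/25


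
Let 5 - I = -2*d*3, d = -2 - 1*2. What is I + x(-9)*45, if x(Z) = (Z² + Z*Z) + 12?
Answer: 7811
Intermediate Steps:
x(Z) = 12 + 2*Z² (x(Z) = (Z² + Z²) + 12 = 2*Z² + 12 = 12 + 2*Z²)
d = -4 (d = -2 - 2 = -4)
I = -19 (I = 5 - (-2*(-4))*3 = 5 - 8*3 = 5 - 1*24 = 5 - 24 = -19)
I + x(-9)*45 = -19 + (12 + 2*(-9)²)*45 = -19 + (12 + 2*81)*45 = -19 + (12 + 162)*45 = -19 + 174*45 = -19 + 7830 = 7811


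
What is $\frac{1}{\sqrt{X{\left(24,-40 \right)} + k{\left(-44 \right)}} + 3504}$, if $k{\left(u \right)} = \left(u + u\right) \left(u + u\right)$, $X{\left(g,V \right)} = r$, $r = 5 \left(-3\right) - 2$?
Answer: $\frac{3504}{12270289} - \frac{\sqrt{7727}}{12270289} \approx 0.0002784$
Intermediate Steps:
$r = -17$ ($r = -15 - 2 = -17$)
$X{\left(g,V \right)} = -17$
$k{\left(u \right)} = 4 u^{2}$ ($k{\left(u \right)} = 2 u 2 u = 4 u^{2}$)
$\frac{1}{\sqrt{X{\left(24,-40 \right)} + k{\left(-44 \right)}} + 3504} = \frac{1}{\sqrt{-17 + 4 \left(-44\right)^{2}} + 3504} = \frac{1}{\sqrt{-17 + 4 \cdot 1936} + 3504} = \frac{1}{\sqrt{-17 + 7744} + 3504} = \frac{1}{\sqrt{7727} + 3504} = \frac{1}{3504 + \sqrt{7727}}$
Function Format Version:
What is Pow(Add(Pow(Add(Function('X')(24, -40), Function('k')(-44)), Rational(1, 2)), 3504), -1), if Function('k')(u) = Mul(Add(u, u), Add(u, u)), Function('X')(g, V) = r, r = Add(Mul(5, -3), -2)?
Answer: Add(Rational(3504, 12270289), Mul(Rational(-1, 12270289), Pow(7727, Rational(1, 2)))) ≈ 0.00027840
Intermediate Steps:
r = -17 (r = Add(-15, -2) = -17)
Function('X')(g, V) = -17
Function('k')(u) = Mul(4, Pow(u, 2)) (Function('k')(u) = Mul(Mul(2, u), Mul(2, u)) = Mul(4, Pow(u, 2)))
Pow(Add(Pow(Add(Function('X')(24, -40), Function('k')(-44)), Rational(1, 2)), 3504), -1) = Pow(Add(Pow(Add(-17, Mul(4, Pow(-44, 2))), Rational(1, 2)), 3504), -1) = Pow(Add(Pow(Add(-17, Mul(4, 1936)), Rational(1, 2)), 3504), -1) = Pow(Add(Pow(Add(-17, 7744), Rational(1, 2)), 3504), -1) = Pow(Add(Pow(7727, Rational(1, 2)), 3504), -1) = Pow(Add(3504, Pow(7727, Rational(1, 2))), -1)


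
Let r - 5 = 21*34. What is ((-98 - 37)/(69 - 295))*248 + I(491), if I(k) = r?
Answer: 97987/113 ≈ 867.14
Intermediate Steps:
r = 719 (r = 5 + 21*34 = 5 + 714 = 719)
I(k) = 719
((-98 - 37)/(69 - 295))*248 + I(491) = ((-98 - 37)/(69 - 295))*248 + 719 = -135/(-226)*248 + 719 = -135*(-1/226)*248 + 719 = (135/226)*248 + 719 = 16740/113 + 719 = 97987/113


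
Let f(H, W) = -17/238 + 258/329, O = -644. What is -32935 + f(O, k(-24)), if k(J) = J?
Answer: -3095823/94 ≈ -32934.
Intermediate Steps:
f(H, W) = 67/94 (f(H, W) = -17*1/238 + 258*(1/329) = -1/14 + 258/329 = 67/94)
-32935 + f(O, k(-24)) = -32935 + 67/94 = -3095823/94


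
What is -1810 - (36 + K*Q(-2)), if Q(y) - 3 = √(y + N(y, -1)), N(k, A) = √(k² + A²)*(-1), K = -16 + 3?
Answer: -1807 + 13*I*√(2 + √5) ≈ -1807.0 + 26.756*I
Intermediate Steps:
K = -13
N(k, A) = -√(A² + k²) (N(k, A) = √(A² + k²)*(-1) = -√(A² + k²))
Q(y) = 3 + √(y - √(1 + y²)) (Q(y) = 3 + √(y - √((-1)² + y²)) = 3 + √(y - √(1 + y²)))
-1810 - (36 + K*Q(-2)) = -1810 - (36 - 13*(3 + √(-2 - √(1 + (-2)²)))) = -1810 - (36 - 13*(3 + √(-2 - √(1 + 4)))) = -1810 - (36 - 13*(3 + √(-2 - √5))) = -1810 - (36 + (-39 - 13*√(-2 - √5))) = -1810 - (-3 - 13*√(-2 - √5)) = -1810 + (3 + 13*√(-2 - √5)) = -1807 + 13*√(-2 - √5)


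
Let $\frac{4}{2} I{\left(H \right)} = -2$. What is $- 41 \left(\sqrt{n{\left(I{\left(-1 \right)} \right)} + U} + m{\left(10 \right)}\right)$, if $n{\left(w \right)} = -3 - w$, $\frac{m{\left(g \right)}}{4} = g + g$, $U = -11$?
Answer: $-3280 - 41 i \sqrt{13} \approx -3280.0 - 147.83 i$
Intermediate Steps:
$I{\left(H \right)} = -1$ ($I{\left(H \right)} = \frac{1}{2} \left(-2\right) = -1$)
$m{\left(g \right)} = 8 g$ ($m{\left(g \right)} = 4 \left(g + g\right) = 4 \cdot 2 g = 8 g$)
$- 41 \left(\sqrt{n{\left(I{\left(-1 \right)} \right)} + U} + m{\left(10 \right)}\right) = - 41 \left(\sqrt{\left(-3 - -1\right) - 11} + 8 \cdot 10\right) = - 41 \left(\sqrt{\left(-3 + 1\right) - 11} + 80\right) = - 41 \left(\sqrt{-2 - 11} + 80\right) = - 41 \left(\sqrt{-13} + 80\right) = - 41 \left(i \sqrt{13} + 80\right) = - 41 \left(80 + i \sqrt{13}\right) = -3280 - 41 i \sqrt{13}$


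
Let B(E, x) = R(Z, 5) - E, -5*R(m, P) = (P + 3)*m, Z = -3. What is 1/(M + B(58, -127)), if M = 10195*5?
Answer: 5/254609 ≈ 1.9638e-5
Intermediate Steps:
R(m, P) = -m*(3 + P)/5 (R(m, P) = -(P + 3)*m/5 = -(3 + P)*m/5 = -m*(3 + P)/5)
M = 50975
B(E, x) = 24/5 - E (B(E, x) = -⅕*(-3)*(3 + 5) - E = -⅕*(-3)*8 - E = 24/5 - E)
1/(M + B(58, -127)) = 1/(50975 + (24/5 - 1*58)) = 1/(50975 + (24/5 - 58)) = 1/(50975 - 266/5) = 1/(254609/5) = 5/254609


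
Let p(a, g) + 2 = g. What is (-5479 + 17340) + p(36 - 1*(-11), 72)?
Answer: 11931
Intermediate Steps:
p(a, g) = -2 + g
(-5479 + 17340) + p(36 - 1*(-11), 72) = (-5479 + 17340) + (-2 + 72) = 11861 + 70 = 11931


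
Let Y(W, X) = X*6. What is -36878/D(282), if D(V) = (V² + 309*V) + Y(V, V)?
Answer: -18439/84177 ≈ -0.21905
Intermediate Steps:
Y(W, X) = 6*X
D(V) = V² + 315*V (D(V) = (V² + 309*V) + 6*V = V² + 315*V)
-36878/D(282) = -36878*1/(282*(315 + 282)) = -36878/(282*597) = -36878/168354 = -36878*1/168354 = -18439/84177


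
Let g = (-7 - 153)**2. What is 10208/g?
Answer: 319/800 ≈ 0.39875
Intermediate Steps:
g = 25600 (g = (-160)**2 = 25600)
10208/g = 10208/25600 = 10208*(1/25600) = 319/800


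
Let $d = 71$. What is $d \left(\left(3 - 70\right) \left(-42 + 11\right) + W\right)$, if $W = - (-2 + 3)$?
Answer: $147396$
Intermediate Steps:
$W = -1$ ($W = \left(-1\right) 1 = -1$)
$d \left(\left(3 - 70\right) \left(-42 + 11\right) + W\right) = 71 \left(\left(3 - 70\right) \left(-42 + 11\right) - 1\right) = 71 \left(\left(-67\right) \left(-31\right) - 1\right) = 71 \left(2077 - 1\right) = 71 \cdot 2076 = 147396$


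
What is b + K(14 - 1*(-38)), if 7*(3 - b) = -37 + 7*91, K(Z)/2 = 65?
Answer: 331/7 ≈ 47.286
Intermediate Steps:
K(Z) = 130 (K(Z) = 2*65 = 130)
b = -579/7 (b = 3 - (-37 + 7*91)/7 = 3 - (-37 + 637)/7 = 3 - ⅐*600 = 3 - 600/7 = -579/7 ≈ -82.714)
b + K(14 - 1*(-38)) = -579/7 + 130 = 331/7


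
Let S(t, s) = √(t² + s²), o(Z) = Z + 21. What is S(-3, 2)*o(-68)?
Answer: -47*√13 ≈ -169.46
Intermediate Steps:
o(Z) = 21 + Z
S(t, s) = √(s² + t²)
S(-3, 2)*o(-68) = √(2² + (-3)²)*(21 - 68) = √(4 + 9)*(-47) = √13*(-47) = -47*√13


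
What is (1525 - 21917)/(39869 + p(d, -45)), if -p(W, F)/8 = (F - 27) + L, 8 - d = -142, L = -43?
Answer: -20392/40789 ≈ -0.49994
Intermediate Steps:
d = 150 (d = 8 - 1*(-142) = 8 + 142 = 150)
p(W, F) = 560 - 8*F (p(W, F) = -8*((F - 27) - 43) = -8*((-27 + F) - 43) = -8*(-70 + F) = 560 - 8*F)
(1525 - 21917)/(39869 + p(d, -45)) = (1525 - 21917)/(39869 + (560 - 8*(-45))) = -20392/(39869 + (560 + 360)) = -20392/(39869 + 920) = -20392/40789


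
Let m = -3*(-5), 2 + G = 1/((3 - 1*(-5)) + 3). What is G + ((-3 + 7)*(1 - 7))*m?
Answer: -3981/11 ≈ -361.91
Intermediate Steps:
G = -21/11 (G = -2 + 1/((3 - 1*(-5)) + 3) = -2 + 1/((3 + 5) + 3) = -2 + 1/(8 + 3) = -2 + 1/11 = -21/11 ≈ -1.9091)
m = 15
G + ((-3 + 7)*(1 - 7))*m = -21/11 + ((-3 + 7)*(1 - 7))*15 = -21/11 + (4*(-6))*15 = -21/11 - 24*15 = -21/11 - 360 = -3981/11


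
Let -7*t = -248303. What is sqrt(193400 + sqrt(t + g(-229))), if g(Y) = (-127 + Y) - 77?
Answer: sqrt(9476600 + 14*sqrt(429226))/7 ≈ 439.99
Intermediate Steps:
g(Y) = -204 + Y
t = 248303/7 (t = -1/7*(-248303) = 248303/7 ≈ 35472.)
sqrt(193400 + sqrt(t + g(-229))) = sqrt(193400 + sqrt(248303/7 + (-204 - 229))) = sqrt(193400 + sqrt(248303/7 - 433)) = sqrt(193400 + sqrt(245272/7)) = sqrt(193400 + 2*sqrt(429226)/7)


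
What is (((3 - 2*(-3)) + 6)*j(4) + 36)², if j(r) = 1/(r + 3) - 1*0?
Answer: 71289/49 ≈ 1454.9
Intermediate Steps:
j(r) = 1/(3 + r) (j(r) = 1/(3 + r) + 0 = 1/(3 + r))
(((3 - 2*(-3)) + 6)*j(4) + 36)² = (((3 - 2*(-3)) + 6)/(3 + 4) + 36)² = (((3 + 6) + 6)/7 + 36)² = ((9 + 6)*(⅐) + 36)² = (15*(⅐) + 36)² = (15/7 + 36)² = (267/7)² = 71289/49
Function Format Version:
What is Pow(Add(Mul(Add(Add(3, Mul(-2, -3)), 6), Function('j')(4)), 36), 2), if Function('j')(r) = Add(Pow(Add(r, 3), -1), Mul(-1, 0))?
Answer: Rational(71289, 49) ≈ 1454.9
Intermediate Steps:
Function('j')(r) = Pow(Add(3, r), -1) (Function('j')(r) = Add(Pow(Add(3, r), -1), 0) = Pow(Add(3, r), -1))
Pow(Add(Mul(Add(Add(3, Mul(-2, -3)), 6), Function('j')(4)), 36), 2) = Pow(Add(Mul(Add(Add(3, Mul(-2, -3)), 6), Pow(Add(3, 4), -1)), 36), 2) = Pow(Add(Mul(Add(Add(3, 6), 6), Pow(7, -1)), 36), 2) = Pow(Add(Mul(Add(9, 6), Rational(1, 7)), 36), 2) = Pow(Add(Mul(15, Rational(1, 7)), 36), 2) = Pow(Add(Rational(15, 7), 36), 2) = Pow(Rational(267, 7), 2) = Rational(71289, 49)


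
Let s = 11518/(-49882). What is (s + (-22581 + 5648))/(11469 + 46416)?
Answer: -422331712/1443709785 ≈ -0.29253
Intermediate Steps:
s = -5759/24941 (s = 11518*(-1/49882) = -5759/24941 ≈ -0.23090)
(s + (-22581 + 5648))/(11469 + 46416) = (-5759/24941 + (-22581 + 5648))/(11469 + 46416) = (-5759/24941 - 16933)/57885 = -422331712/24941*1/57885 = -422331712/1443709785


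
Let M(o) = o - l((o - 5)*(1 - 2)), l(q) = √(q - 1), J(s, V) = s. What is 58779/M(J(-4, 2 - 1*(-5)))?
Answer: -58779/2 + 58779*√2/4 ≈ -8608.0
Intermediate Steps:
l(q) = √(-1 + q)
M(o) = o - √(4 - o) (M(o) = o - √(-1 + (o - 5)*(1 - 2)) = o - √(-1 + (-5 + o)*(-1)) = o - √(-1 + (5 - o)) = o - √(4 - o))
58779/M(J(-4, 2 - 1*(-5))) = 58779/(-4 - √(4 - 1*(-4))) = 58779/(-4 - √(4 + 4)) = 58779/(-4 - √8) = 58779/(-4 - 2*√2)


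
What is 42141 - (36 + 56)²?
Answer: 33677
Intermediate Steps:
42141 - (36 + 56)² = 42141 - 1*92² = 42141 - 1*8464 = 42141 - 8464 = 33677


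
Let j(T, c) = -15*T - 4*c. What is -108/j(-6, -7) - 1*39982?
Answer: -2358992/59 ≈ -39983.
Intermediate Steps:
-108/j(-6, -7) - 1*39982 = -108/(-15*(-6) - 4*(-7)) - 1*39982 = -108/(90 + 28) - 39982 = -108/118 - 39982 = (1/118)*(-108) - 39982 = -54/59 - 39982 = -2358992/59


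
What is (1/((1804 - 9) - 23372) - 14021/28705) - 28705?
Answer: -17779254828247/619367785 ≈ -28706.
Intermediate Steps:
(1/((1804 - 9) - 23372) - 14021/28705) - 28705 = (1/(1795 - 23372) - 14021*1/28705) - 28705 = (1/(-21577) - 14021/28705) - 28705 = (-1/21577 - 14021/28705) - 28705 = -302559822/619367785 - 28705 = -17779254828247/619367785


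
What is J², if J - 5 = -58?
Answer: 2809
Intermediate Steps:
J = -53 (J = 5 - 58 = -53)
J² = (-53)² = 2809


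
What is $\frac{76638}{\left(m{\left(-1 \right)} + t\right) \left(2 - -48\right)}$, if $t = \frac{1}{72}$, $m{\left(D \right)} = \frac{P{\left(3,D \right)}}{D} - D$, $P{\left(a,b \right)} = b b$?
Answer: $\frac{2758968}{25} \approx 1.1036 \cdot 10^{5}$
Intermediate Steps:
$P{\left(a,b \right)} = b^{2}$
$m{\left(D \right)} = 0$ ($m{\left(D \right)} = \frac{D^{2}}{D} - D = D - D = 0$)
$t = \frac{1}{72} \approx 0.013889$
$\frac{76638}{\left(m{\left(-1 \right)} + t\right) \left(2 - -48\right)} = \frac{76638}{\left(0 + \frac{1}{72}\right) \left(2 - -48\right)} = \frac{76638}{\frac{1}{72} \left(2 + 48\right)} = \frac{76638}{\frac{1}{72} \cdot 50} = \frac{76638}{\frac{25}{36}} = 76638 \cdot \frac{36}{25} = \frac{2758968}{25}$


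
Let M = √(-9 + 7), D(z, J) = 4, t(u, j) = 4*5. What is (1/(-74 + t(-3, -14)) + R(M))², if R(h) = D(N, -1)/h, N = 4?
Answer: -23327/2916 + 2*I*√2/27 ≈ -7.9997 + 0.10476*I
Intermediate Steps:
t(u, j) = 20
M = I*√2 (M = √(-2) = I*√2 ≈ 1.4142*I)
R(h) = 4/h
(1/(-74 + t(-3, -14)) + R(M))² = (1/(-74 + 20) + 4/((I*√2)))² = (1/(-54) + 4*(-I*√2/2))² = (-1/54 - 2*I*√2)²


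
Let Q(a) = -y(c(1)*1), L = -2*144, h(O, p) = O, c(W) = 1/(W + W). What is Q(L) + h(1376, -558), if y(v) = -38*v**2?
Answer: 2771/2 ≈ 1385.5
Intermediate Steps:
c(W) = 1/(2*W)
L = -288
Q(a) = 19/2 (Q(a) = -(-38)*(((1/2)/1)*1)**2 = -(-38)*(((1/2)*1)*1)**2 = -(-38)*((1/2)*1)**2 = -(-38)*(1/2)**2 = -(-38)/4 = -1*(-19/2) = 19/2)
Q(L) + h(1376, -558) = 19/2 + 1376 = 2771/2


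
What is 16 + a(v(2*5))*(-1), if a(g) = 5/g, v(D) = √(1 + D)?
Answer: 16 - 5*√11/11 ≈ 14.492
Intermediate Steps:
16 + a(v(2*5))*(-1) = 16 + (5/(√(1 + 2*5)))*(-1) = 16 + (5/(√(1 + 10)))*(-1) = 16 + (5/(√11))*(-1) = 16 + (5*(√11/11))*(-1) = 16 + (5*√11/11)*(-1) = 16 - 5*√11/11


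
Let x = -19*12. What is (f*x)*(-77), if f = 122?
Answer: 2141832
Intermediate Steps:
x = -228
(f*x)*(-77) = (122*(-228))*(-77) = -27816*(-77) = 2141832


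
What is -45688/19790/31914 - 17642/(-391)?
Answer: 2785570567628/61736755365 ≈ 45.120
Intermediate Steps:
-45688/19790/31914 - 17642/(-391) = -45688*1/19790*(1/31914) - 17642*(-1/391) = -22844/9895*1/31914 + 17642/391 = -11422/157894515 + 17642/391 = 2785570567628/61736755365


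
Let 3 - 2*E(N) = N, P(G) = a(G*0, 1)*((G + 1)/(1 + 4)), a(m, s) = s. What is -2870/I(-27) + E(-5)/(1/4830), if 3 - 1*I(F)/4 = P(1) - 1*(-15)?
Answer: 2402855/124 ≈ 19378.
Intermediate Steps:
P(G) = ⅕ + G/5 (P(G) = 1*((G + 1)/(1 + 4)) = 1*((1 + G)/5) = 1*((1 + G)*(⅕)) = 1*(⅕ + G/5) = ⅕ + G/5)
I(F) = -248/5 (I(F) = 12 - 4*((⅕ + (⅕)*1) - 1*(-15)) = 12 - 4*((⅕ + ⅕) + 15) = 12 - 4*(⅖ + 15) = 12 - 4*77/5 = 12 - 308/5 = -248/5)
E(N) = 3/2 - N/2
-2870/I(-27) + E(-5)/(1/4830) = -2870/(-248/5) + (3/2 - ½*(-5))/(1/4830) = -2870*(-5/248) + (3/2 + 5/2)/(1/4830) = 7175/124 + 4*4830 = 7175/124 + 19320 = 2402855/124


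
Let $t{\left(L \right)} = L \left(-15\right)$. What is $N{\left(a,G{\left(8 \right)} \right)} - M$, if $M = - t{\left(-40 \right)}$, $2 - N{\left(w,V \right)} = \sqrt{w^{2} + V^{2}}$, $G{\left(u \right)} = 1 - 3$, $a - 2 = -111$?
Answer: $602 - \sqrt{11885} \approx 492.98$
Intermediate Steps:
$a = -109$ ($a = 2 - 111 = -109$)
$G{\left(u \right)} = -2$ ($G{\left(u \right)} = 1 - 3 = -2$)
$t{\left(L \right)} = - 15 L$
$N{\left(w,V \right)} = 2 - \sqrt{V^{2} + w^{2}}$ ($N{\left(w,V \right)} = 2 - \sqrt{w^{2} + V^{2}} = 2 - \sqrt{V^{2} + w^{2}}$)
$M = -600$ ($M = - \left(-15\right) \left(-40\right) = \left(-1\right) 600 = -600$)
$N{\left(a,G{\left(8 \right)} \right)} - M = \left(2 - \sqrt{\left(-2\right)^{2} + \left(-109\right)^{2}}\right) - -600 = \left(2 - \sqrt{4 + 11881}\right) + 600 = \left(2 - \sqrt{11885}\right) + 600 = 602 - \sqrt{11885}$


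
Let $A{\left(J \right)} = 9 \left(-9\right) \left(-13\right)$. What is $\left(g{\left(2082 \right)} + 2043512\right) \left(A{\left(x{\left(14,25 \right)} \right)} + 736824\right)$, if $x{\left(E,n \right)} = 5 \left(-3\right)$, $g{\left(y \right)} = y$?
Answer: $1509396763938$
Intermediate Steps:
$x{\left(E,n \right)} = -15$
$A{\left(J \right)} = 1053$ ($A{\left(J \right)} = \left(-81\right) \left(-13\right) = 1053$)
$\left(g{\left(2082 \right)} + 2043512\right) \left(A{\left(x{\left(14,25 \right)} \right)} + 736824\right) = \left(2082 + 2043512\right) \left(1053 + 736824\right) = 2045594 \cdot 737877 = 1509396763938$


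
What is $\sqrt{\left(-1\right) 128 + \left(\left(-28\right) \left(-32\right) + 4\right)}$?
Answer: $2 \sqrt{193} \approx 27.785$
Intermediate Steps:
$\sqrt{\left(-1\right) 128 + \left(\left(-28\right) \left(-32\right) + 4\right)} = \sqrt{-128 + \left(896 + 4\right)} = \sqrt{-128 + 900} = \sqrt{772} = 2 \sqrt{193}$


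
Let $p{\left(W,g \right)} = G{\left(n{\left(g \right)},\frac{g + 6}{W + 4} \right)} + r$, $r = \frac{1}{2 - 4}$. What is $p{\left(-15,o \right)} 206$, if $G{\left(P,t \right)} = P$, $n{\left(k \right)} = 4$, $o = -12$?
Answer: $721$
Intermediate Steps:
$r = - \frac{1}{2}$ ($r = \frac{1}{-2} = - \frac{1}{2} \approx -0.5$)
$p{\left(W,g \right)} = \frac{7}{2}$ ($p{\left(W,g \right)} = 4 - \frac{1}{2} = \frac{7}{2}$)
$p{\left(-15,o \right)} 206 = \frac{7}{2} \cdot 206 = 721$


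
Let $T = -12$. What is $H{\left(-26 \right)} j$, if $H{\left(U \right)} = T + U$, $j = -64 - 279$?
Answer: $13034$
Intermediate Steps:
$j = -343$
$H{\left(U \right)} = -12 + U$
$H{\left(-26 \right)} j = \left(-12 - 26\right) \left(-343\right) = \left(-38\right) \left(-343\right) = 13034$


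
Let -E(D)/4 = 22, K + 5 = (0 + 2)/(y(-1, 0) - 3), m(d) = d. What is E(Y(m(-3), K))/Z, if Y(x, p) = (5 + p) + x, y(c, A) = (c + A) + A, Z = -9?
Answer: 88/9 ≈ 9.7778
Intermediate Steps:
y(c, A) = c + 2*A (y(c, A) = (A + c) + A = c + 2*A)
K = -11/2 (K = -5 + (0 + 2)/((-1 + 2*0) - 3) = -5 + 2/((-1 + 0) - 3) = -5 + 2/(-1 - 3) = -5 + 2/(-4) = -5 + 2*(-1/4) = -5 - 1/2 = -11/2 ≈ -5.5000)
Y(x, p) = 5 + p + x
E(D) = -88 (E(D) = -4*22 = -88)
E(Y(m(-3), K))/Z = -88/(-9) = -88*(-1/9) = 88/9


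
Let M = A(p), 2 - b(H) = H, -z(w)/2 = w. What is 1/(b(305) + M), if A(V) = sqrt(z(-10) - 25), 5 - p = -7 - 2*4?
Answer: -303/91814 - I*sqrt(5)/91814 ≈ -0.0033001 - 2.4354e-5*I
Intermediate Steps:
z(w) = -2*w
p = 20 (p = 5 - (-7 - 2*4) = 5 - (-7 - 8) = 5 - 1*(-15) = 5 + 15 = 20)
b(H) = 2 - H
A(V) = I*sqrt(5) (A(V) = sqrt(-2*(-10) - 25) = sqrt(20 - 25) = sqrt(-5) = I*sqrt(5))
M = I*sqrt(5) ≈ 2.2361*I
1/(b(305) + M) = 1/((2 - 1*305) + I*sqrt(5)) = 1/((2 - 305) + I*sqrt(5)) = 1/(-303 + I*sqrt(5))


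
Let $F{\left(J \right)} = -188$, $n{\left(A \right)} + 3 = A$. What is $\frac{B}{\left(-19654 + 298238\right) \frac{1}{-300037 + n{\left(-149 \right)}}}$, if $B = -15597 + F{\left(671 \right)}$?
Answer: $\frac{4738483365}{278584} \approx 17009.0$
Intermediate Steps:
$n{\left(A \right)} = -3 + A$
$B = -15785$ ($B = -15597 - 188 = -15785$)
$\frac{B}{\left(-19654 + 298238\right) \frac{1}{-300037 + n{\left(-149 \right)}}} = - \frac{15785}{\left(-19654 + 298238\right) \frac{1}{-300037 - 152}} = - \frac{15785}{278584 \frac{1}{-300037 - 152}} = - \frac{15785}{278584 \frac{1}{-300189}} = - \frac{15785}{278584 \left(- \frac{1}{300189}\right)} = - \frac{15785}{- \frac{278584}{300189}} = \left(-15785\right) \left(- \frac{300189}{278584}\right) = \frac{4738483365}{278584}$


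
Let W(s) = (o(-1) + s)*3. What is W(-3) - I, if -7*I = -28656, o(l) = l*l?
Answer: -28698/7 ≈ -4099.7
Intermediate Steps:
o(l) = l**2
I = 28656/7 (I = -1/7*(-28656) = 28656/7 ≈ 4093.7)
W(s) = 3 + 3*s (W(s) = ((-1)**2 + s)*3 = (1 + s)*3 = 3 + 3*s)
W(-3) - I = (3 + 3*(-3)) - 1*28656/7 = (3 - 9) - 28656/7 = -6 - 28656/7 = -28698/7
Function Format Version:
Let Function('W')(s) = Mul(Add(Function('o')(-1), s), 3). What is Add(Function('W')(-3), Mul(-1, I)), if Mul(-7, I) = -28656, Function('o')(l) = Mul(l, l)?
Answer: Rational(-28698, 7) ≈ -4099.7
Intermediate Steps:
Function('o')(l) = Pow(l, 2)
I = Rational(28656, 7) (I = Mul(Rational(-1, 7), -28656) = Rational(28656, 7) ≈ 4093.7)
Function('W')(s) = Add(3, Mul(3, s)) (Function('W')(s) = Mul(Add(Pow(-1, 2), s), 3) = Mul(Add(1, s), 3) = Add(3, Mul(3, s)))
Add(Function('W')(-3), Mul(-1, I)) = Add(Add(3, Mul(3, -3)), Mul(-1, Rational(28656, 7))) = Add(Add(3, -9), Rational(-28656, 7)) = Add(-6, Rational(-28656, 7)) = Rational(-28698, 7)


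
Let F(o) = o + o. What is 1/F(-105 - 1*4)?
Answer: -1/218 ≈ -0.0045872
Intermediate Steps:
F(o) = 2*o
1/F(-105 - 1*4) = 1/(2*(-105 - 1*4)) = 1/(2*(-105 - 4)) = 1/(2*(-109)) = 1/(-218) = -1/218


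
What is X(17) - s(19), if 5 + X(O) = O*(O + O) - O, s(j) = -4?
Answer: 560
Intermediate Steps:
X(O) = -5 - O + 2*O² (X(O) = -5 + (O*(O + O) - O) = -5 + (O*(2*O) - O) = -5 + (2*O² - O) = -5 + (-O + 2*O²) = -5 - O + 2*O²)
X(17) - s(19) = (-5 - 1*17 + 2*17²) - 1*(-4) = (-5 - 17 + 2*289) + 4 = (-5 - 17 + 578) + 4 = 556 + 4 = 560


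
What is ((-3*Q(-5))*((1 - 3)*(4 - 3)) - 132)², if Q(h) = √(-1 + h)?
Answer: 17208 - 1584*I*√6 ≈ 17208.0 - 3880.0*I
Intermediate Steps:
((-3*Q(-5))*((1 - 3)*(4 - 3)) - 132)² = ((-3*√(-1 - 5))*((1 - 3)*(4 - 3)) - 132)² = ((-3*I*√6)*(-2*1) - 132)² = (-3*I*√6*(-2) - 132)² = (6*I*√6 - 132)² = (-132 + 6*I*√6)²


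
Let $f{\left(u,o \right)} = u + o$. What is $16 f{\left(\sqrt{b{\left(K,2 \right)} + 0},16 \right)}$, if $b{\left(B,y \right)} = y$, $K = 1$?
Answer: $256 + 16 \sqrt{2} \approx 278.63$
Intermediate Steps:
$f{\left(u,o \right)} = o + u$
$16 f{\left(\sqrt{b{\left(K,2 \right)} + 0},16 \right)} = 16 \left(16 + \sqrt{2 + 0}\right) = 16 \left(16 + \sqrt{2}\right) = 256 + 16 \sqrt{2}$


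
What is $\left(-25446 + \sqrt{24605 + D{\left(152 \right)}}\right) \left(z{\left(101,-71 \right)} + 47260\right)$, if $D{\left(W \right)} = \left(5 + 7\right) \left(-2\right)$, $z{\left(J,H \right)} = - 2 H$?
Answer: $-1206191292 + 47402 \sqrt{24581} \approx -1.1988 \cdot 10^{9}$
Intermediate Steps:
$D{\left(W \right)} = -24$ ($D{\left(W \right)} = 12 \left(-2\right) = -24$)
$\left(-25446 + \sqrt{24605 + D{\left(152 \right)}}\right) \left(z{\left(101,-71 \right)} + 47260\right) = \left(-25446 + \sqrt{24605 - 24}\right) \left(\left(-2\right) \left(-71\right) + 47260\right) = \left(-25446 + \sqrt{24581}\right) \left(142 + 47260\right) = \left(-25446 + \sqrt{24581}\right) 47402 = -1206191292 + 47402 \sqrt{24581}$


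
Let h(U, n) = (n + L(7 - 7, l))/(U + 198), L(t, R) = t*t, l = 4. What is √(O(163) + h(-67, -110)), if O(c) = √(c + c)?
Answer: √(-14410 + 17161*√326)/131 ≈ 4.1492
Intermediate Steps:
O(c) = √2*√c (O(c) = √(2*c) = √2*√c)
L(t, R) = t²
h(U, n) = n/(198 + U) (h(U, n) = (n + (7 - 7)²)/(U + 198) = (n + 0²)/(198 + U) = (n + 0)/(198 + U) = n/(198 + U))
√(O(163) + h(-67, -110)) = √(√2*√163 - 110/(198 - 67)) = √(√326 - 110/131) = √(-110/131 + √326)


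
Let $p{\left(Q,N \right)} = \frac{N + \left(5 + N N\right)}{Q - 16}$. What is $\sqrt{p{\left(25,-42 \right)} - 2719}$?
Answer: $\frac{2 i \sqrt{5686}}{3} \approx 50.27 i$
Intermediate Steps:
$p{\left(Q,N \right)} = \frac{5 + N + N^{2}}{-16 + Q}$ ($p{\left(Q,N \right)} = \frac{N + \left(5 + N^{2}\right)}{-16 + Q} = \frac{5 + N + N^{2}}{-16 + Q}$)
$\sqrt{p{\left(25,-42 \right)} - 2719} = \sqrt{\frac{5 - 42 + \left(-42\right)^{2}}{-16 + 25} - 2719} = \sqrt{\frac{5 - 42 + 1764}{9} - 2719} = \sqrt{\frac{1}{9} \cdot 1727 - 2719} = \sqrt{\frac{1727}{9} - 2719} = \sqrt{- \frac{22744}{9}} = \frac{2 i \sqrt{5686}}{3}$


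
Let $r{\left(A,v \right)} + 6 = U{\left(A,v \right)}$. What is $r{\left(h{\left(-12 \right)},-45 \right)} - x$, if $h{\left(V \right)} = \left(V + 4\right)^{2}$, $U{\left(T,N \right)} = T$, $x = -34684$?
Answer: $34742$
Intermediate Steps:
$h{\left(V \right)} = \left(4 + V\right)^{2}$
$r{\left(A,v \right)} = -6 + A$
$r{\left(h{\left(-12 \right)},-45 \right)} - x = \left(-6 + \left(4 - 12\right)^{2}\right) - -34684 = \left(-6 + \left(-8\right)^{2}\right) + 34684 = \left(-6 + 64\right) + 34684 = 58 + 34684 = 34742$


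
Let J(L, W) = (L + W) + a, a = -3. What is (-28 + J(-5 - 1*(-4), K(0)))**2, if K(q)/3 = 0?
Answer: 1024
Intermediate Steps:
K(q) = 0 (K(q) = 3*0 = 0)
J(L, W) = -3 + L + W (J(L, W) = (L + W) - 3 = -3 + L + W)
(-28 + J(-5 - 1*(-4), K(0)))**2 = (-28 + (-3 + (-5 - 1*(-4)) + 0))**2 = (-28 + (-3 + (-5 + 4) + 0))**2 = (-28 + (-3 - 1 + 0))**2 = (-28 - 4)**2 = (-32)**2 = 1024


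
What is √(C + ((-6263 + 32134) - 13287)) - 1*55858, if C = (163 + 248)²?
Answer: -55858 + √181505 ≈ -55432.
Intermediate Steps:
C = 168921 (C = 411² = 168921)
√(C + ((-6263 + 32134) - 13287)) - 1*55858 = √(168921 + ((-6263 + 32134) - 13287)) - 1*55858 = √(168921 + (25871 - 13287)) - 55858 = √(168921 + 12584) - 55858 = √181505 - 55858 = -55858 + √181505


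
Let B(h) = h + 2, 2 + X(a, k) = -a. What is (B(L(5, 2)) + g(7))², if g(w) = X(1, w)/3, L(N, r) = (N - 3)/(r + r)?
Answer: 9/4 ≈ 2.2500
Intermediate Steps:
L(N, r) = (-3 + N)/(2*r) (L(N, r) = (-3 + N)/((2*r)) = (-3 + N)*(1/(2*r)) = (-3 + N)/(2*r))
X(a, k) = -2 - a
B(h) = 2 + h
g(w) = -1 (g(w) = (-2 - 1*1)/3 = (-2 - 1)*(⅓) = -3*⅓ = -1)
(B(L(5, 2)) + g(7))² = ((2 + (½)*(-3 + 5)/2) - 1)² = ((2 + (½)*(½)*2) - 1)² = ((2 + ½) - 1)² = (5/2 - 1)² = (3/2)² = 9/4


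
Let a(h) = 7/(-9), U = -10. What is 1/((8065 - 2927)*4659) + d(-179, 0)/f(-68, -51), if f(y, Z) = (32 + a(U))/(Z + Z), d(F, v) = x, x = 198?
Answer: -4351056089407/6726561702 ≈ -646.85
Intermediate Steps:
a(h) = -7/9 (a(h) = 7*(-1/9) = -7/9)
d(F, v) = 198
f(y, Z) = 281/(18*Z) (f(y, Z) = (32 - 7/9)/(Z + Z) = 281/(9*((2*Z))) = 281*(1/(2*Z))/9 = 281/(18*Z))
1/((8065 - 2927)*4659) + d(-179, 0)/f(-68, -51) = 1/((8065 - 2927)*4659) + 198/(((281/18)/(-51))) = (1/4659)/5138 + 198/(((281/18)*(-1/51))) = (1/5138)*(1/4659) + 198/(-281/918) = 1/23937942 + 198*(-918/281) = 1/23937942 - 181764/281 = -4351056089407/6726561702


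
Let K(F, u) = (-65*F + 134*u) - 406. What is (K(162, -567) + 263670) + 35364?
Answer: 212120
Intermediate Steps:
K(F, u) = -406 - 65*F + 134*u
(K(162, -567) + 263670) + 35364 = ((-406 - 65*162 + 134*(-567)) + 263670) + 35364 = ((-406 - 10530 - 75978) + 263670) + 35364 = (-86914 + 263670) + 35364 = 176756 + 35364 = 212120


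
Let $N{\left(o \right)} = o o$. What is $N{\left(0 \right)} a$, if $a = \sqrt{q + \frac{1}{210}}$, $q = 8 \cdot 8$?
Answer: $0$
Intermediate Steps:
$N{\left(o \right)} = o^{2}$
$q = 64$
$a = \frac{\sqrt{2822610}}{210}$ ($a = \sqrt{64 + \frac{1}{210}} = \sqrt{\frac{13441}{210}} = \frac{\sqrt{2822610}}{210} \approx 8.0003$)
$N{\left(0 \right)} a = 0^{2} \frac{\sqrt{2822610}}{210} = 0 \frac{\sqrt{2822610}}{210} = 0$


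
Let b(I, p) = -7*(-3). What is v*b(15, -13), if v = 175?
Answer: 3675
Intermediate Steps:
b(I, p) = 21
v*b(15, -13) = 175*21 = 3675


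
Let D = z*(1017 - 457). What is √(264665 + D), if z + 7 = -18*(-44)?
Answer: √704265 ≈ 839.21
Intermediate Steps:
z = 785 (z = -7 - 18*(-44) = -7 + 792 = 785)
D = 439600 (D = 785*(1017 - 457) = 785*560 = 439600)
√(264665 + D) = √(264665 + 439600) = √704265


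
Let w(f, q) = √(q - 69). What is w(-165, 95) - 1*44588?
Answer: -44588 + √26 ≈ -44583.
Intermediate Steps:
w(f, q) = √(-69 + q)
w(-165, 95) - 1*44588 = √(-69 + 95) - 1*44588 = √26 - 44588 = -44588 + √26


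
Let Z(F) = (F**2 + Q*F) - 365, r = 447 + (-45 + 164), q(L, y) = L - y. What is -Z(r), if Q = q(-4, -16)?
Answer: -326783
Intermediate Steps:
Q = 12 (Q = -4 - 1*(-16) = -4 + 16 = 12)
r = 566 (r = 447 + 119 = 566)
Z(F) = -365 + F**2 + 12*F (Z(F) = (F**2 + 12*F) - 365 = -365 + F**2 + 12*F)
-Z(r) = -(-365 + 566**2 + 12*566) = -(-365 + 320356 + 6792) = -1*326783 = -326783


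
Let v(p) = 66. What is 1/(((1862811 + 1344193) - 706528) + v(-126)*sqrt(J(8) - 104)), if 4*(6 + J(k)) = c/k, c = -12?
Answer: 151544/378932164083 - I*sqrt(1766)/378932164083 ≈ 3.9992e-7 - 1.109e-10*I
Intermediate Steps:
J(k) = -6 - 3/k (J(k) = -6 + (-12/k)/4 = -6 - 3/k)
1/(((1862811 + 1344193) - 706528) + v(-126)*sqrt(J(8) - 104)) = 1/(((1862811 + 1344193) - 706528) + 66*sqrt((-6 - 3/8) - 104)) = 1/((3207004 - 706528) + 66*sqrt((-6 - 3*1/8) - 104)) = 1/(2500476 + 66*sqrt((-6 - 3/8) - 104)) = 1/(2500476 + 66*sqrt(-51/8 - 104)) = 1/(2500476 + 66*sqrt(-883/8)) = 1/(2500476 + 66*(I*sqrt(1766)/4)) = 1/(2500476 + 33*I*sqrt(1766)/2)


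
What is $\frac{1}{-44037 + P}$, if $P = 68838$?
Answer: $\frac{1}{24801} \approx 4.0321 \cdot 10^{-5}$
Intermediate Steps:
$\frac{1}{-44037 + P} = \frac{1}{-44037 + 68838} = \frac{1}{24801}$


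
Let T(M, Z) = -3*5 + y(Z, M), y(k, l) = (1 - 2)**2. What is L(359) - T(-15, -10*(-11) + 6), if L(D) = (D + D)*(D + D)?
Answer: 515538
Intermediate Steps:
y(k, l) = 1 (y(k, l) = (-1)**2 = 1)
T(M, Z) = -14 (T(M, Z) = -3*5 + 1 = -15 + 1 = -14)
L(D) = 4*D**2 (L(D) = (2*D)*(2*D) = 4*D**2)
L(359) - T(-15, -10*(-11) + 6) = 4*359**2 - 1*(-14) = 4*128881 + 14 = 515524 + 14 = 515538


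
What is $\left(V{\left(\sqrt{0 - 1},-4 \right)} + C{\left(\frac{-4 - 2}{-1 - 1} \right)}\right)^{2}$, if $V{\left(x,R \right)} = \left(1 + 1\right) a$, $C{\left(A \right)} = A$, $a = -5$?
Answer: $49$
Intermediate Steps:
$V{\left(x,R \right)} = -10$ ($V{\left(x,R \right)} = \left(1 + 1\right) \left(-5\right) = 2 \left(-5\right) = -10$)
$\left(V{\left(\sqrt{0 - 1},-4 \right)} + C{\left(\frac{-4 - 2}{-1 - 1} \right)}\right)^{2} = \left(-10 + \frac{-4 - 2}{-1 - 1}\right)^{2} = \left(-10 - \frac{6}{-2}\right)^{2} = \left(-10 - -3\right)^{2} = \left(-10 + 3\right)^{2} = \left(-7\right)^{2} = 49$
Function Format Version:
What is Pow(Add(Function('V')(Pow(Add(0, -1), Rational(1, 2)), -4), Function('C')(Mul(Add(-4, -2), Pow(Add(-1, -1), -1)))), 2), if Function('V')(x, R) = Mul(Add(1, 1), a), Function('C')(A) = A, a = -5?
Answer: 49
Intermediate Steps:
Function('V')(x, R) = -10 (Function('V')(x, R) = Mul(Add(1, 1), -5) = Mul(2, -5) = -10)
Pow(Add(Function('V')(Pow(Add(0, -1), Rational(1, 2)), -4), Function('C')(Mul(Add(-4, -2), Pow(Add(-1, -1), -1)))), 2) = Pow(Add(-10, Mul(Add(-4, -2), Pow(Add(-1, -1), -1))), 2) = Pow(Add(-10, Mul(-6, Pow(-2, -1))), 2) = Pow(Add(-10, Mul(-6, Rational(-1, 2))), 2) = Pow(Add(-10, 3), 2) = Pow(-7, 2) = 49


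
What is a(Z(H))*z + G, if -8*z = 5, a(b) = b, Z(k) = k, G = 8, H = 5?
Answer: 39/8 ≈ 4.8750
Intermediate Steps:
z = -5/8 (z = -⅛*5 = -5/8 ≈ -0.62500)
a(Z(H))*z + G = 5*(-5/8) + 8 = -25/8 + 8 = 39/8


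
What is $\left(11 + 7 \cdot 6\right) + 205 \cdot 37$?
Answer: $7638$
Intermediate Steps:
$\left(11 + 7 \cdot 6\right) + 205 \cdot 37 = \left(11 + 42\right) + 7585 = 53 + 7585 = 7638$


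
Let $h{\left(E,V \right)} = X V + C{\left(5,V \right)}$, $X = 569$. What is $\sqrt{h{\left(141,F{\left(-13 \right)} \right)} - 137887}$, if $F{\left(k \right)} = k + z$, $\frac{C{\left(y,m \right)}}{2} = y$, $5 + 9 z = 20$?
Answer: $\frac{i \sqrt{1298931}}{3} \approx 379.9 i$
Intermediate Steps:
$z = \frac{5}{3}$ ($z = - \frac{5}{9} + \frac{1}{9} \cdot 20 = - \frac{5}{9} + \frac{20}{9} = \frac{5}{3} \approx 1.6667$)
$C{\left(y,m \right)} = 2 y$
$F{\left(k \right)} = \frac{5}{3} + k$ ($F{\left(k \right)} = k + \frac{5}{3} = \frac{5}{3} + k$)
$h{\left(E,V \right)} = 10 + 569 V$ ($h{\left(E,V \right)} = 569 V + 2 \cdot 5 = 569 V + 10 = 10 + 569 V$)
$\sqrt{h{\left(141,F{\left(-13 \right)} \right)} - 137887} = \sqrt{\left(10 + 569 \left(\frac{5}{3} - 13\right)\right) - 137887} = \sqrt{\left(10 + 569 \left(- \frac{34}{3}\right)\right) - 137887} = \sqrt{\left(10 - \frac{19346}{3}\right) - 137887} = \sqrt{- \frac{19316}{3} - 137887} = \sqrt{- \frac{432977}{3}} = \frac{i \sqrt{1298931}}{3}$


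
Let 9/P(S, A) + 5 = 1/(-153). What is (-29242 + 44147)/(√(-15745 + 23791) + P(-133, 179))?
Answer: 582278730/174783061 + 8745598180*√894/1573047549 ≈ 169.56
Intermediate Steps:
P(S, A) = -1377/766 (P(S, A) = 9/(-5 + 1/(-153)) = 9/(-5 - 1/153) = 9/(-766/153) = 9*(-153/766) = -1377/766)
(-29242 + 44147)/(√(-15745 + 23791) + P(-133, 179)) = (-29242 + 44147)/(√(-15745 + 23791) - 1377/766) = 14905/(√8046 - 1377/766) = 14905/(3*√894 - 1377/766) = 14905/(-1377/766 + 3*√894)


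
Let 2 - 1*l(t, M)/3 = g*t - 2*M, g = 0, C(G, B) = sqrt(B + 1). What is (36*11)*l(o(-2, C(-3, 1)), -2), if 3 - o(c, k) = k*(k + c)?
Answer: -2376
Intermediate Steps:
C(G, B) = sqrt(1 + B)
o(c, k) = 3 - k*(c + k) (o(c, k) = 3 - k*(k + c) = 3 - k*(c + k))
l(t, M) = 6 + 6*M (l(t, M) = 6 - 3*(0*t - 2*M) = 6 - 3*(0 - 2*M) = 6 - (-6)*M = 6 + 6*M)
(36*11)*l(o(-2, C(-3, 1)), -2) = (36*11)*(6 + 6*(-2)) = 396*(6 - 12) = 396*(-6) = -2376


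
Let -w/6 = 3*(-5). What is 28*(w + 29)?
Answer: 3332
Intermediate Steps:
w = 90 (w = -18*(-5) = -6*(-15) = 90)
28*(w + 29) = 28*(90 + 29) = 28*119 = 3332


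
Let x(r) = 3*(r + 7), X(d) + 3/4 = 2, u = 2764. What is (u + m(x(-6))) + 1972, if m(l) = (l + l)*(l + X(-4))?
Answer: 9523/2 ≈ 4761.5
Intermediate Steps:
X(d) = 5/4 (X(d) = -¾ + 2 = 5/4)
x(r) = 21 + 3*r (x(r) = 3*(7 + r) = 21 + 3*r)
m(l) = 2*l*(5/4 + l) (m(l) = (l + l)*(l + 5/4) = (2*l)*(5/4 + l) = 2*l*(5/4 + l))
(u + m(x(-6))) + 1972 = (2764 + (21 + 3*(-6))*(5 + 4*(21 + 3*(-6)))/2) + 1972 = (2764 + (21 - 18)*(5 + 4*(21 - 18))/2) + 1972 = (2764 + (½)*3*(5 + 4*3)) + 1972 = (2764 + (½)*3*(5 + 12)) + 1972 = (2764 + (½)*3*17) + 1972 = (2764 + 51/2) + 1972 = 5579/2 + 1972 = 9523/2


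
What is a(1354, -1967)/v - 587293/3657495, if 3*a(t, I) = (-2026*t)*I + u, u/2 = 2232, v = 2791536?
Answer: 1644209199516683/2552507240580 ≈ 644.15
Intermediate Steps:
u = 4464 (u = 2*2232 = 4464)
a(t, I) = 1488 - 2026*I*t/3 (a(t, I) = ((-2026*t)*I + 4464)/3 = (-2026*I*t + 4464)/3 = (4464 - 2026*I*t)/3 = 1488 - 2026*I*t/3)
a(1354, -1967)/v - 587293/3657495 = (1488 - 2026/3*(-1967)*1354)/2791536 - 587293/3657495 = (1488 + 5395882268/3)*(1/2791536) - 587293*1/3657495 = (5395886732/3)*(1/2791536) - 587293/3657495 = 1348971683/2093652 - 587293/3657495 = 1644209199516683/2552507240580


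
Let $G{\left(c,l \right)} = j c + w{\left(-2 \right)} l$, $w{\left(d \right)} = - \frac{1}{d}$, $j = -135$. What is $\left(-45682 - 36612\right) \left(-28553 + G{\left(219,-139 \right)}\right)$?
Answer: $4788482125$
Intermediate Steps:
$G{\left(c,l \right)} = \frac{l}{2} - 135 c$ ($G{\left(c,l \right)} = - 135 c + - \frac{1}{-2} l = - 135 c + \left(-1\right) \left(- \frac{1}{2}\right) l = - 135 c + \frac{l}{2} = \frac{l}{2} - 135 c$)
$\left(-45682 - 36612\right) \left(-28553 + G{\left(219,-139 \right)}\right) = \left(-45682 - 36612\right) \left(-28553 + \left(\frac{1}{2} \left(-139\right) - 29565\right)\right) = - 82294 \left(-28553 - \frac{59269}{2}\right) = \left(-82294\right) \left(- \frac{116375}{2}\right) = 4788482125$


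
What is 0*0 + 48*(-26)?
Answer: -1248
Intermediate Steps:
0*0 + 48*(-26) = 0 - 1248 = -1248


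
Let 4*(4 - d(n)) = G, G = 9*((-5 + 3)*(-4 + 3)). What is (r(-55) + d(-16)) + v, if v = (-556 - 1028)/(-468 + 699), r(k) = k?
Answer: -873/14 ≈ -62.357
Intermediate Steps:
G = 18 (G = 9*(-2*(-1)) = 9*2 = 18)
v = -48/7 (v = -1584/231 = -1584*1/231 = -48/7 ≈ -6.8571)
d(n) = -½ (d(n) = 4 - ¼*18 = 4 - 9/2 = -½)
(r(-55) + d(-16)) + v = (-55 - ½) - 48/7 = -111/2 - 48/7 = -873/14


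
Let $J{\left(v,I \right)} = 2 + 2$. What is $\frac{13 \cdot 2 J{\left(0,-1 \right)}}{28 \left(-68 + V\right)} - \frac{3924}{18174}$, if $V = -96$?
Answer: $- \frac{414773}{1738646} \approx -0.23856$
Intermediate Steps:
$J{\left(v,I \right)} = 4$
$\frac{13 \cdot 2 J{\left(0,-1 \right)}}{28 \left(-68 + V\right)} - \frac{3924}{18174} = \frac{13 \cdot 2 \cdot 4}{28 \left(-68 - 96\right)} - \frac{3924}{18174} = \frac{26 \cdot 4}{28 \left(-164\right)} - \frac{654}{3029} = \frac{104}{-4592} - \frac{654}{3029} = 104 \left(- \frac{1}{4592}\right) - \frac{654}{3029} = - \frac{13}{574} - \frac{654}{3029} = - \frac{414773}{1738646}$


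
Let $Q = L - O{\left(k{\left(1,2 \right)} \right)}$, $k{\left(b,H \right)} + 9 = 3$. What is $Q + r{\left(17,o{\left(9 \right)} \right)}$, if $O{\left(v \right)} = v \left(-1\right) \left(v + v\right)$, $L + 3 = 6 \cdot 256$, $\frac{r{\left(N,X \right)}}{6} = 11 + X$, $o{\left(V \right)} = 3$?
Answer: $1689$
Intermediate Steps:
$k{\left(b,H \right)} = -6$ ($k{\left(b,H \right)} = -9 + 3 = -6$)
$r{\left(N,X \right)} = 66 + 6 X$ ($r{\left(N,X \right)} = 6 \left(11 + X\right) = 66 + 6 X$)
$L = 1533$ ($L = -3 + 6 \cdot 256 = -3 + 1536 = 1533$)
$O{\left(v \right)} = - 2 v^{2}$ ($O{\left(v \right)} = - v 2 v = - 2 v^{2}$)
$Q = 1605$ ($Q = 1533 - - 2 \left(-6\right)^{2} = 1533 - \left(-2\right) 36 = 1533 - -72 = 1533 + 72 = 1605$)
$Q + r{\left(17,o{\left(9 \right)} \right)} = 1605 + \left(66 + 6 \cdot 3\right) = 1605 + \left(66 + 18\right) = 1605 + 84 = 1689$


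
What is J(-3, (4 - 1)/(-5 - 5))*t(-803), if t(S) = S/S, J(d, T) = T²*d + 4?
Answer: 373/100 ≈ 3.7300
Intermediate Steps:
J(d, T) = 4 + d*T² (J(d, T) = d*T² + 4 = 4 + d*T²)
t(S) = 1
J(-3, (4 - 1)/(-5 - 5))*t(-803) = (4 - 3*(4 - 1)²/(-5 - 5)²)*1 = (4 - 3*(3/(-10))²)*1 = (4 - 3*(3*(-⅒))²)*1 = (4 - 3*(-3/10)²)*1 = (4 - 3*9/100)*1 = (4 - 27/100)*1 = (373/100)*1 = 373/100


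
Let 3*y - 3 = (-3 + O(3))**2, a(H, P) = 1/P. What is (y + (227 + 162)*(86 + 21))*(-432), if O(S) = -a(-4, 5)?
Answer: -449576064/25 ≈ -1.7983e+7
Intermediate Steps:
O(S) = -1/5
y = 331/75 (y = 1 + (-3 - 1/5)**2/3 = 1 + (-16/5)**2/3 = 1 + (1/3)*(256/25) = 1 + 256/75 = 331/75 ≈ 4.4133)
(y + (227 + 162)*(86 + 21))*(-432) = (331/75 + (227 + 162)*(86 + 21))*(-432) = (331/75 + 389*107)*(-432) = (331/75 + 41623)*(-432) = (3122056/75)*(-432) = -449576064/25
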